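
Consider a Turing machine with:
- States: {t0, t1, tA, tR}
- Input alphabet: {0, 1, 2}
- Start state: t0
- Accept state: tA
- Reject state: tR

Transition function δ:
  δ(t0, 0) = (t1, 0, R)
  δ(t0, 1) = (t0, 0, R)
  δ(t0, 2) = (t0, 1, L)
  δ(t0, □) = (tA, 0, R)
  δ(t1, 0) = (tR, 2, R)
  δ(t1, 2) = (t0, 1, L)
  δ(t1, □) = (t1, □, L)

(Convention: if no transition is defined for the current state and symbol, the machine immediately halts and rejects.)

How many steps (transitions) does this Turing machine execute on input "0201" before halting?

Execution trace:
Initial: [t0]0201
Step 1: δ(t0, 0) = (t1, 0, R) → 0[t1]201
Step 2: δ(t1, 2) = (t0, 1, L) → [t0]0101
Step 3: δ(t0, 0) = (t1, 0, R) → 0[t1]101

No transition is defined for δ(t1, 1). By convention the machine halts and rejects.

The machine executed 3 steps before halting.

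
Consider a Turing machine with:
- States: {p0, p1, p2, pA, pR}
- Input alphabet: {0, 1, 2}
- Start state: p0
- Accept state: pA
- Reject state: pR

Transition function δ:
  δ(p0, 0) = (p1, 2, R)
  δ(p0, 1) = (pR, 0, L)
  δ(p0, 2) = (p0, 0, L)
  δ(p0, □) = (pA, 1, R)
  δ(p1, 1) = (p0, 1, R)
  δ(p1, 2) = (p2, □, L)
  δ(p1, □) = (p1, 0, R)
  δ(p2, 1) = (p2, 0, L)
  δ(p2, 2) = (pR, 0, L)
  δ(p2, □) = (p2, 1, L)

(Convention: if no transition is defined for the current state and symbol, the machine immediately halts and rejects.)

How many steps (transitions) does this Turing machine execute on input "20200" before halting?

Execution trace:
Initial: [p0]20200
Step 1: δ(p0, 2) = (p0, 0, L) → [p0]□00200
Step 2: δ(p0, □) = (pA, 1, R) → 1[pA]00200

The machine reaches the accept state pA and halts.

The machine executed 2 steps before halting.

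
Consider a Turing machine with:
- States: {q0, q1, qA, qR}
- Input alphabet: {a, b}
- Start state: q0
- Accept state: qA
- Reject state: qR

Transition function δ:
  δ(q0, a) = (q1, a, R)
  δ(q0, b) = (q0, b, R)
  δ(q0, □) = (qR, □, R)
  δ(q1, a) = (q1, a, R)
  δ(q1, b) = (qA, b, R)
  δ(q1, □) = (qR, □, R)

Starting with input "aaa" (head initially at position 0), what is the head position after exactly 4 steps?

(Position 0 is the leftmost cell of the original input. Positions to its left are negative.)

Execution trace (head position shown):
Step 0: [q0]aaa  (head at position 0)
Step 1: move right → a[q1]aa  (head at position 1)
Step 2: move right → aa[q1]a  (head at position 2)
Step 3: move right → aaa[q1]□  (head at position 3)
Step 4: move right → aaa□[qR]□  (head at position 4)

After 4 steps, the head is at position 4.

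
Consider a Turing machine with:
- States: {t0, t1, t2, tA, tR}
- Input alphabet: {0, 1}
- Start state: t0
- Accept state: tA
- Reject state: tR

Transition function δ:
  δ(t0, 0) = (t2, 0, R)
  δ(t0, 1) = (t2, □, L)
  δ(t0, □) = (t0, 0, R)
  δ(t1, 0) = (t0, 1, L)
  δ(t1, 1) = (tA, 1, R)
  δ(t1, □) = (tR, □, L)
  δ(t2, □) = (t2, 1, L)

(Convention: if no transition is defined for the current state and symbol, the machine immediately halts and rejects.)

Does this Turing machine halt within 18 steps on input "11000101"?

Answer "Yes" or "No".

Execution trace:
Initial: [t0]11000101
Step 1: δ(t0, 1) = (t2, □, L) → [t2]□□1000101
Step 2: δ(t2, □) = (t2, 1, L) → [t2]□1□1000101
Step 3: δ(t2, □) = (t2, 1, L) → [t2]□11□1000101
Step 4: δ(t2, □) = (t2, 1, L) → [t2]□111□1000101
Step 5: δ(t2, □) = (t2, 1, L) → [t2]□1111□1000101
Step 6: δ(t2, □) = (t2, 1, L) → [t2]□11111□1000101
Step 7: δ(t2, □) = (t2, 1, L) → [t2]□111111□1000101
Step 8: δ(t2, □) = (t2, 1, L) → [t2]□1111111□1000101
Step 9: δ(t2, □) = (t2, 1, L) → [t2]□11111111□1000101
Step 10: δ(t2, □) = (t2, 1, L) → [t2]□111111111□1000101
Step 11: δ(t2, □) = (t2, 1, L) → [t2]□1111111111□1000101
Step 12: δ(t2, □) = (t2, 1, L) → [t2]□11111111111□1000101
Step 13: δ(t2, □) = (t2, 1, L) → [t2]□111111111111□1000101
Step 14: δ(t2, □) = (t2, 1, L) → [t2]□1111111111111□1000101
Step 15: δ(t2, □) = (t2, 1, L) → [t2]□11111111111111□1000101
Step 16: δ(t2, □) = (t2, 1, L) → [t2]□111111111111111□1000101
Step 17: δ(t2, □) = (t2, 1, L) → [t2]□1111111111111111□1000101
Step 18: δ(t2, □) = (t2, 1, L) → [t2]□11111111111111111□1000101

The machine has not reached a halting state after 18 steps.
The machine did not halt within the 18-step bound.

Answer: No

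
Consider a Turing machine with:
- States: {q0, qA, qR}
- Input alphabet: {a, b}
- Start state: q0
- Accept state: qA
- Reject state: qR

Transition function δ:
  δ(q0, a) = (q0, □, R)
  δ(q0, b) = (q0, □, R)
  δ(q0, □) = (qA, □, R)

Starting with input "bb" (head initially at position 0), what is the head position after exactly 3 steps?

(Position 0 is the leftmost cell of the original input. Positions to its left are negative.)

Execution trace (head position shown):
Step 0: [q0]bb  (head at position 0)
Step 1: move right → □[q0]b  (head at position 1)
Step 2: move right → □□[q0]□  (head at position 2)
Step 3: move right → □□□[qA]□  (head at position 3)

After 3 steps, the head is at position 3.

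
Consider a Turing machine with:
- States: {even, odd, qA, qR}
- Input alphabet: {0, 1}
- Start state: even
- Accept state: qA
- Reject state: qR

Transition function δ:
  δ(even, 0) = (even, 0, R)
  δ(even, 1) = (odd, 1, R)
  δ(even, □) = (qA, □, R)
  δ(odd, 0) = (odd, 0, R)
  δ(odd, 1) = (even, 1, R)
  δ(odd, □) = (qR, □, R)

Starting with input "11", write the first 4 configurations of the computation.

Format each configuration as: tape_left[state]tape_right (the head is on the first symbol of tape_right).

Transitions applied:
Step 1: δ(even, 1) = (odd, 1, R)
Step 2: δ(odd, 1) = (even, 1, R)
Step 3: δ(even, □) = (qA, □, R)

The first 4 configurations are:
[even]11 ⊢ 1[odd]1 ⊢ 11[even]□ ⊢ 11□[qA]□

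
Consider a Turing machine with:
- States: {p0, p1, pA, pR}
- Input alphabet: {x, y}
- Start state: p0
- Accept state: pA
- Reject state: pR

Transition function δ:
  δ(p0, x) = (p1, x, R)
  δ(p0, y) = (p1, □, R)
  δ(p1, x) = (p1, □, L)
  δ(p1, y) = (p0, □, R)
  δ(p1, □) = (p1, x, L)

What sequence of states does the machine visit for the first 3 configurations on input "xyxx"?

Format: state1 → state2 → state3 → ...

Execution trace:
Initial: [p0]xyxx
Step 1: δ(p0, x) = (p1, x, R) → x[p1]yxx
Step 2: δ(p1, y) = (p0, □, R) → x□[p0]xx

State sequence: p0 → p1 → p0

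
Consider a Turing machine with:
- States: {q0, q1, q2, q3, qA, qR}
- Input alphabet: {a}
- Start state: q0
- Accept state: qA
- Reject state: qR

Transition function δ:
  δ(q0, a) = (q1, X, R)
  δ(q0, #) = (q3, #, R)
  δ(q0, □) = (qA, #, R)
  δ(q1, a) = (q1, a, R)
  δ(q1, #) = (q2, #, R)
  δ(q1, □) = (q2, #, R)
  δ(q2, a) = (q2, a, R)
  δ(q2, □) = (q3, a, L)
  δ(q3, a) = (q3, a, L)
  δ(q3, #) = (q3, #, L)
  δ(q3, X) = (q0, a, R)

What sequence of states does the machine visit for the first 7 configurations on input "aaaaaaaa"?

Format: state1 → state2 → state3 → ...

Execution trace:
Initial: [q0]aaaaaaaa
Step 1: δ(q0, a) = (q1, X, R) → X[q1]aaaaaaa
Step 2: δ(q1, a) = (q1, a, R) → Xa[q1]aaaaaa
Step 3: δ(q1, a) = (q1, a, R) → Xaa[q1]aaaaa
Step 4: δ(q1, a) = (q1, a, R) → Xaaa[q1]aaaa
Step 5: δ(q1, a) = (q1, a, R) → Xaaaa[q1]aaa
Step 6: δ(q1, a) = (q1, a, R) → Xaaaaa[q1]aa

State sequence: q0 → q1 → q1 → q1 → q1 → q1 → q1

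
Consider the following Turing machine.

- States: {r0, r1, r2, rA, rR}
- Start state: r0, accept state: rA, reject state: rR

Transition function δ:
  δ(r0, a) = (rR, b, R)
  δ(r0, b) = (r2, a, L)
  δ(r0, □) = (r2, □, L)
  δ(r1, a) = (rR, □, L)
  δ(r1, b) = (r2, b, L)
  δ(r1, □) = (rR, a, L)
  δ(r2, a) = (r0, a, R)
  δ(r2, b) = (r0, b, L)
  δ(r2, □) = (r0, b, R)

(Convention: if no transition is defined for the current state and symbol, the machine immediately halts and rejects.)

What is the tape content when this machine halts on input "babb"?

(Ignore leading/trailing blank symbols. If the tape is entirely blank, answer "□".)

Execution trace:
Initial: [r0]babb
Step 1: δ(r0, b) = (r2, a, L) → [r2]□aabb
Step 2: δ(r2, □) = (r0, b, R) → b[r0]aabb
Step 3: δ(r0, a) = (rR, b, R) → bb[rR]abb

The machine reaches the reject state rR and halts.

Final tape (ignoring leading/trailing blanks): bbabb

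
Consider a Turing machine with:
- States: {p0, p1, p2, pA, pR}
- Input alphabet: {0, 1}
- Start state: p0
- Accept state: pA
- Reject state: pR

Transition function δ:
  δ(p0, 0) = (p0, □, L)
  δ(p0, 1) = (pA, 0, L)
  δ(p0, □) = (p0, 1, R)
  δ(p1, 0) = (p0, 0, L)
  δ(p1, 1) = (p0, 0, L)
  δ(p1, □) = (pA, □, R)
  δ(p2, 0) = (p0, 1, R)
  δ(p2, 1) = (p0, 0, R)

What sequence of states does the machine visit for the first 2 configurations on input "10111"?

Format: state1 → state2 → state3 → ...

Execution trace:
Initial: [p0]10111
Step 1: δ(p0, 1) = (pA, 0, L) → [pA]□00111

The machine reaches the accept state pA and halts.

State sequence: p0 → pA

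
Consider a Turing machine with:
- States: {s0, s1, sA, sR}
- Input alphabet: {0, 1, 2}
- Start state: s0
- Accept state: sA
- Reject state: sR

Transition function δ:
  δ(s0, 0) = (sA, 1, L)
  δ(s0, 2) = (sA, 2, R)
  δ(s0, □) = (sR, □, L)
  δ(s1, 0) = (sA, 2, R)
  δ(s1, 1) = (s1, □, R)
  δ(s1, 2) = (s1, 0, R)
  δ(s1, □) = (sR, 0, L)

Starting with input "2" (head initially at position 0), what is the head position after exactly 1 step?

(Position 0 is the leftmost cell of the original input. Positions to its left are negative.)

Execution trace (head position shown):
Step 0: [s0]2  (head at position 0)
Step 1: move right → 2[sA]□  (head at position 1)

After 1 step, the head is at position 1.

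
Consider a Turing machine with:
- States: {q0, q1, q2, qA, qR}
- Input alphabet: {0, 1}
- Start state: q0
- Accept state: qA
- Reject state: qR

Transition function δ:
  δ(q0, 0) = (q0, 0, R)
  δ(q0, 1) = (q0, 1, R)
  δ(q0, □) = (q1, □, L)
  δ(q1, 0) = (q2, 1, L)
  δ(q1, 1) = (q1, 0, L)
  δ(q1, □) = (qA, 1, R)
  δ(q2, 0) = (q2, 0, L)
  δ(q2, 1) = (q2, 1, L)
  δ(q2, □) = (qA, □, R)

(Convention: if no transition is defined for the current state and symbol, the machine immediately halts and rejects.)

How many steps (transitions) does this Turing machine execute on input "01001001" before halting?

Execution trace:
Initial: [q0]01001001
Step 1: δ(q0, 0) = (q0, 0, R) → 0[q0]1001001
Step 2: δ(q0, 1) = (q0, 1, R) → 01[q0]001001
Step 3: δ(q0, 0) = (q0, 0, R) → 010[q0]01001
Step 4: δ(q0, 0) = (q0, 0, R) → 0100[q0]1001
Step 5: δ(q0, 1) = (q0, 1, R) → 01001[q0]001
Step 6: δ(q0, 0) = (q0, 0, R) → 010010[q0]01
Step 7: δ(q0, 0) = (q0, 0, R) → 0100100[q0]1
Step 8: δ(q0, 1) = (q0, 1, R) → 01001001[q0]□
Step 9: δ(q0, □) = (q1, □, L) → 0100100[q1]1□
Step 10: δ(q1, 1) = (q1, 0, L) → 010010[q1]00□
Step 11: δ(q1, 0) = (q2, 1, L) → 01001[q2]010□
Step 12: δ(q2, 0) = (q2, 0, L) → 0100[q2]1010□
Step 13: δ(q2, 1) = (q2, 1, L) → 010[q2]01010□
Step 14: δ(q2, 0) = (q2, 0, L) → 01[q2]001010□
Step 15: δ(q2, 0) = (q2, 0, L) → 0[q2]1001010□
Step 16: δ(q2, 1) = (q2, 1, L) → [q2]01001010□
Step 17: δ(q2, 0) = (q2, 0, L) → [q2]□01001010□
Step 18: δ(q2, □) = (qA, □, R) → □[qA]01001010□

The machine reaches the accept state qA and halts.

The machine executed 18 steps before halting.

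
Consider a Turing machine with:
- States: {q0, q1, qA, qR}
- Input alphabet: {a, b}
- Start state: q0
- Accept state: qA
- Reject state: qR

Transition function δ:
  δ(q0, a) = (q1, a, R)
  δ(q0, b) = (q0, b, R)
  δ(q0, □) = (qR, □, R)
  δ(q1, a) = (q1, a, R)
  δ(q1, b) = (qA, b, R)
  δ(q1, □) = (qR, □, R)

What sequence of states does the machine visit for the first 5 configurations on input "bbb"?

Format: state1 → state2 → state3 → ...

Execution trace:
Initial: [q0]bbb
Step 1: δ(q0, b) = (q0, b, R) → b[q0]bb
Step 2: δ(q0, b) = (q0, b, R) → bb[q0]b
Step 3: δ(q0, b) = (q0, b, R) → bbb[q0]□
Step 4: δ(q0, □) = (qR, □, R) → bbb□[qR]□

The machine reaches the reject state qR and halts.

State sequence: q0 → q0 → q0 → q0 → qR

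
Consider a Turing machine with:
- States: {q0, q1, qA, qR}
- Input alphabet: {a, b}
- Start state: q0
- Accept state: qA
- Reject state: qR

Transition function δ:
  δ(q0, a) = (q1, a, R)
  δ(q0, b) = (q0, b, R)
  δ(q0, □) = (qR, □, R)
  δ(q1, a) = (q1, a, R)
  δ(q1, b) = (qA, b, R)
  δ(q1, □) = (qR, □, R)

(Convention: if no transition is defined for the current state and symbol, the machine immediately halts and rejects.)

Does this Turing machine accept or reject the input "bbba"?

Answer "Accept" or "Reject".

Execution trace:
Initial: [q0]bbba
Step 1: δ(q0, b) = (q0, b, R) → b[q0]bba
Step 2: δ(q0, b) = (q0, b, R) → bb[q0]ba
Step 3: δ(q0, b) = (q0, b, R) → bbb[q0]a
Step 4: δ(q0, a) = (q1, a, R) → bbba[q1]□
Step 5: δ(q1, □) = (qR, □, R) → bbba□[qR]□

The machine reaches the reject state qR and halts.

Answer: Reject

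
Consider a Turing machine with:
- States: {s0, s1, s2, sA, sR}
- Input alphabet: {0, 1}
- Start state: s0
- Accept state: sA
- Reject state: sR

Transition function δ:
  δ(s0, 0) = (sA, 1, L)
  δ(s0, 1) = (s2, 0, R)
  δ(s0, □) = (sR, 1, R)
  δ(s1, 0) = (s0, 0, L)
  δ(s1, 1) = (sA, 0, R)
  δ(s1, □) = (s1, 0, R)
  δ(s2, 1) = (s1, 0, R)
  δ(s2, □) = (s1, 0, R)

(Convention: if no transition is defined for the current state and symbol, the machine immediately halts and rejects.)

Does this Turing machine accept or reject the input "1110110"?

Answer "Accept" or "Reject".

Execution trace:
Initial: [s0]1110110
Step 1: δ(s0, 1) = (s2, 0, R) → 0[s2]110110
Step 2: δ(s2, 1) = (s1, 0, R) → 00[s1]10110
Step 3: δ(s1, 1) = (sA, 0, R) → 000[sA]0110

The machine reaches the accept state sA and halts.

Answer: Accept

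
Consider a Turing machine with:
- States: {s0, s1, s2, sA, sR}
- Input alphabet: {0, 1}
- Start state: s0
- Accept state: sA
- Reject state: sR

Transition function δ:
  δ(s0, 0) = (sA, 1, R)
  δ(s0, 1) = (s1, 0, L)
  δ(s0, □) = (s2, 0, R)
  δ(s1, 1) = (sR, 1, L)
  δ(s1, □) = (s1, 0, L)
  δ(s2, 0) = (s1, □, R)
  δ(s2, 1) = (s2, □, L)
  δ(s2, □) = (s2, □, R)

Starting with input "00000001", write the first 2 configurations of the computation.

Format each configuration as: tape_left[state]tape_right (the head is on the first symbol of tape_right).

Transitions applied:
Step 1: δ(s0, 0) = (sA, 1, R)

The first 2 configurations are:
[s0]00000001 ⊢ 1[sA]0000001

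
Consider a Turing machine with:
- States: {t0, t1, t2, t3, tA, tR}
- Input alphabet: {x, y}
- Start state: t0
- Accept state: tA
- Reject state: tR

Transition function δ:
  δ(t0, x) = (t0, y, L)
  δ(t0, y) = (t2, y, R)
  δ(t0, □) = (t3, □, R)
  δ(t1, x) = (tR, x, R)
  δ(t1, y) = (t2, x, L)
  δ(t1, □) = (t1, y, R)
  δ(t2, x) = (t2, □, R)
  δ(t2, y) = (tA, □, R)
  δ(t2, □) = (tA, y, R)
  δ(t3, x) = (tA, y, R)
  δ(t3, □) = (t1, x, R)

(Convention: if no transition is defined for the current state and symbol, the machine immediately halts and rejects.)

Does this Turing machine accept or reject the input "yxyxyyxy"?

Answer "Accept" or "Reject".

Execution trace:
Initial: [t0]yxyxyyxy
Step 1: δ(t0, y) = (t2, y, R) → y[t2]xyxyyxy
Step 2: δ(t2, x) = (t2, □, R) → y□[t2]yxyyxy
Step 3: δ(t2, y) = (tA, □, R) → y□□[tA]xyyxy

The machine reaches the accept state tA and halts.

Answer: Accept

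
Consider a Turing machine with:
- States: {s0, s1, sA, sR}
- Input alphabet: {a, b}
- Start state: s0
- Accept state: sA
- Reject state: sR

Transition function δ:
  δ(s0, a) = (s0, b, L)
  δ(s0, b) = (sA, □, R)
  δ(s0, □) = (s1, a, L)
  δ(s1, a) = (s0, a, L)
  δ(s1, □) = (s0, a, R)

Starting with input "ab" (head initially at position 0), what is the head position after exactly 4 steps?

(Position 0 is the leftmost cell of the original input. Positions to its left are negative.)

Execution trace (head position shown):
Step 0: [s0]ab  (head at position 0)
Step 1: move left → [s0]□bb  (head at position -1)
Step 2: move left → [s1]□abb  (head at position -2)
Step 3: move right → a[s0]abb  (head at position -1)
Step 4: move left → [s0]abbb  (head at position -2)

After 4 steps, the head is at position -2.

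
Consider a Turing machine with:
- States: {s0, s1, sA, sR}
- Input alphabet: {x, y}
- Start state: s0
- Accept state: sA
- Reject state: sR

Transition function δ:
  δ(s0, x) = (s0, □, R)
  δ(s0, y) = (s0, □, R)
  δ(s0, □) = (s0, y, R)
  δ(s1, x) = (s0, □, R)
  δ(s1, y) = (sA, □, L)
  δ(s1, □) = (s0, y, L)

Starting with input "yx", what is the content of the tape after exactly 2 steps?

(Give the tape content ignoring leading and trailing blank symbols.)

Execution trace:
Initial: [s0]yx
Step 1: δ(s0, y) = (s0, □, R) → □[s0]x
Step 2: δ(s0, x) = (s0, □, R) → □□[s0]□

After 2 steps, the tape (ignoring leading/trailing blanks) is: □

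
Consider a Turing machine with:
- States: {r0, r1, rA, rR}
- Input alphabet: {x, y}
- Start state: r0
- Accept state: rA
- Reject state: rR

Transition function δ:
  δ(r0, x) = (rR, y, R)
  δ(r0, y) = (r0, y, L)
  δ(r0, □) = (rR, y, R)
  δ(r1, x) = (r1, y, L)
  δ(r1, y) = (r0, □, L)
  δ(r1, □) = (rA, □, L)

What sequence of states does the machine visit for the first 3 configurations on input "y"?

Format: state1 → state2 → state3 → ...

Execution trace:
Initial: [r0]y
Step 1: δ(r0, y) = (r0, y, L) → [r0]□y
Step 2: δ(r0, □) = (rR, y, R) → y[rR]y

The machine reaches the reject state rR and halts.

State sequence: r0 → r0 → rR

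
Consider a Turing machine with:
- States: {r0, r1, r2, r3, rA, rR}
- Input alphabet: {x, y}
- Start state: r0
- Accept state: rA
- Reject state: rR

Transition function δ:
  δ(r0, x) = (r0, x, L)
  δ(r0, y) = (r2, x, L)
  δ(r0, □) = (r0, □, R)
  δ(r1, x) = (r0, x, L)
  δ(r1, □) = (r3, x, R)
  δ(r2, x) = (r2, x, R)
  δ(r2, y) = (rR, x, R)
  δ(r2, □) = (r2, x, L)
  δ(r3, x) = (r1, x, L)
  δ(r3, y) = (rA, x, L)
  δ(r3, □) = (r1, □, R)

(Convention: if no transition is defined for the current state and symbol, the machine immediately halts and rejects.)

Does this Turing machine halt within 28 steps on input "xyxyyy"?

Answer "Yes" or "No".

Execution trace:
Initial: [r0]xyxyyy
Step 1: δ(r0, x) = (r0, x, L) → [r0]□xyxyyy
Step 2: δ(r0, □) = (r0, □, R) → □[r0]xyxyyy
Step 3: δ(r0, x) = (r0, x, L) → [r0]□xyxyyy
Step 4: δ(r0, □) = (r0, □, R) → □[r0]xyxyyy
Step 5: δ(r0, x) = (r0, x, L) → [r0]□xyxyyy
Step 6: δ(r0, □) = (r0, □, R) → □[r0]xyxyyy
Step 7: δ(r0, x) = (r0, x, L) → [r0]□xyxyyy
Step 8: δ(r0, □) = (r0, □, R) → □[r0]xyxyyy
Step 9: δ(r0, x) = (r0, x, L) → [r0]□xyxyyy
Step 10: δ(r0, □) = (r0, □, R) → □[r0]xyxyyy
Step 11: δ(r0, x) = (r0, x, L) → [r0]□xyxyyy
Step 12: δ(r0, □) = (r0, □, R) → □[r0]xyxyyy
Step 13: δ(r0, x) = (r0, x, L) → [r0]□xyxyyy
Step 14: δ(r0, □) = (r0, □, R) → □[r0]xyxyyy
Step 15: δ(r0, x) = (r0, x, L) → [r0]□xyxyyy
Step 16: δ(r0, □) = (r0, □, R) → □[r0]xyxyyy
Step 17: δ(r0, x) = (r0, x, L) → [r0]□xyxyyy
Step 18: δ(r0, □) = (r0, □, R) → □[r0]xyxyyy
Step 19: δ(r0, x) = (r0, x, L) → [r0]□xyxyyy
Step 20: δ(r0, □) = (r0, □, R) → □[r0]xyxyyy
Step 21: δ(r0, x) = (r0, x, L) → [r0]□xyxyyy
Step 22: δ(r0, □) = (r0, □, R) → □[r0]xyxyyy
Step 23: δ(r0, x) = (r0, x, L) → [r0]□xyxyyy
Step 24: δ(r0, □) = (r0, □, R) → □[r0]xyxyyy
Step 25: δ(r0, x) = (r0, x, L) → [r0]□xyxyyy
Step 26: δ(r0, □) = (r0, □, R) → □[r0]xyxyyy
Step 27: δ(r0, x) = (r0, x, L) → [r0]□xyxyyy
Step 28: δ(r0, □) = (r0, □, R) → □[r0]xyxyyy

The machine has not reached a halting state after 28 steps.
The machine did not halt within the 28-step bound.

Answer: No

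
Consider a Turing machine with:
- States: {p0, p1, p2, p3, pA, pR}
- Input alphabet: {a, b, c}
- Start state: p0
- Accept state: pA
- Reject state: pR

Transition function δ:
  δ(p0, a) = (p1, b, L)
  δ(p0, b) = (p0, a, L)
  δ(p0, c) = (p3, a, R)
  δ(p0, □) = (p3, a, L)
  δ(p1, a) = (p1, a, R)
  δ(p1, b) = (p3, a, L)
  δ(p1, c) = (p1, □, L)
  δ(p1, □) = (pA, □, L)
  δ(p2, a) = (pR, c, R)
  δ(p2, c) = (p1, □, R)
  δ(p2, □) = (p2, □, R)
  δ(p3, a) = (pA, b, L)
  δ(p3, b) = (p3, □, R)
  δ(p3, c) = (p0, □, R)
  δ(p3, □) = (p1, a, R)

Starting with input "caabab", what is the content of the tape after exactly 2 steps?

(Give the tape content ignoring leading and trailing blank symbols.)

Execution trace:
Initial: [p0]caabab
Step 1: δ(p0, c) = (p3, a, R) → a[p3]aabab
Step 2: δ(p3, a) = (pA, b, L) → [pA]ababab

The machine reaches the accept state pA and halts.

After 2 steps, the tape (ignoring leading/trailing blanks) is: ababab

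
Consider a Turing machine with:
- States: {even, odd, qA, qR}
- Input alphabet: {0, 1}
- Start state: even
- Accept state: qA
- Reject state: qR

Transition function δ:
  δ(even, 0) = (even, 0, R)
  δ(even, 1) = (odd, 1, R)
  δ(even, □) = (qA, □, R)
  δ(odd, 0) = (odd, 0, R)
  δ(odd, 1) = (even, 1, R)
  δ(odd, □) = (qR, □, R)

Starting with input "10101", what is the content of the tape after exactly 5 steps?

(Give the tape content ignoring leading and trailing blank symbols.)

Execution trace:
Initial: [even]10101
Step 1: δ(even, 1) = (odd, 1, R) → 1[odd]0101
Step 2: δ(odd, 0) = (odd, 0, R) → 10[odd]101
Step 3: δ(odd, 1) = (even, 1, R) → 101[even]01
Step 4: δ(even, 0) = (even, 0, R) → 1010[even]1
Step 5: δ(even, 1) = (odd, 1, R) → 10101[odd]□

After 5 steps, the tape (ignoring leading/trailing blanks) is: 10101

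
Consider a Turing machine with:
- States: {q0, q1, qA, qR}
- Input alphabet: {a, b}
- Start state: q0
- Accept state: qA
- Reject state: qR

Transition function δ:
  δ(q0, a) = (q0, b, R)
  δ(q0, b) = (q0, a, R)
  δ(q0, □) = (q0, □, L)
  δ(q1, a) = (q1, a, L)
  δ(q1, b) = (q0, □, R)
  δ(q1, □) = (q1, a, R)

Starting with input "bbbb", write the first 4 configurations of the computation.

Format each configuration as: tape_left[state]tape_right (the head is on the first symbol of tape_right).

Transitions applied:
Step 1: δ(q0, b) = (q0, a, R)
Step 2: δ(q0, b) = (q0, a, R)
Step 3: δ(q0, b) = (q0, a, R)

The first 4 configurations are:
[q0]bbbb ⊢ a[q0]bbb ⊢ aa[q0]bb ⊢ aaa[q0]b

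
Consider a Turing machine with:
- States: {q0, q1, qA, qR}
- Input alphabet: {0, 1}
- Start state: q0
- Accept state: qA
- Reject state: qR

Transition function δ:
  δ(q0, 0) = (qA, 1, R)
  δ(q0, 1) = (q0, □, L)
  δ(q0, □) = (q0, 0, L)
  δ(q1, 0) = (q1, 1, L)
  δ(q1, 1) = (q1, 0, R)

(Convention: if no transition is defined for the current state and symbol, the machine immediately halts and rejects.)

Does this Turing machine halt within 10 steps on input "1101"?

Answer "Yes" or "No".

Execution trace:
Initial: [q0]1101
Step 1: δ(q0, 1) = (q0, □, L) → [q0]□□101
Step 2: δ(q0, □) = (q0, 0, L) → [q0]□0□101
Step 3: δ(q0, □) = (q0, 0, L) → [q0]□00□101
Step 4: δ(q0, □) = (q0, 0, L) → [q0]□000□101
Step 5: δ(q0, □) = (q0, 0, L) → [q0]□0000□101
Step 6: δ(q0, □) = (q0, 0, L) → [q0]□00000□101
Step 7: δ(q0, □) = (q0, 0, L) → [q0]□000000□101
Step 8: δ(q0, □) = (q0, 0, L) → [q0]□0000000□101
Step 9: δ(q0, □) = (q0, 0, L) → [q0]□00000000□101
Step 10: δ(q0, □) = (q0, 0, L) → [q0]□000000000□101

The machine has not reached a halting state after 10 steps.
The machine did not halt within the 10-step bound.

Answer: No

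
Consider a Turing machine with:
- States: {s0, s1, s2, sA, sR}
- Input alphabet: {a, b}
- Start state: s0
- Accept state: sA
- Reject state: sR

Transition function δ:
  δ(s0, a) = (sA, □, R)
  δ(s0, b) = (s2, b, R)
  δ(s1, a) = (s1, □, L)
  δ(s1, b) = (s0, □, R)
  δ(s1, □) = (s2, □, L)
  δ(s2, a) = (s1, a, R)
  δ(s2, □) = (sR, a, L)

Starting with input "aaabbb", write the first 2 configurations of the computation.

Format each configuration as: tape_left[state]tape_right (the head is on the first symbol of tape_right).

Transitions applied:
Step 1: δ(s0, a) = (sA, □, R)

The first 2 configurations are:
[s0]aaabbb ⊢ □[sA]aabbb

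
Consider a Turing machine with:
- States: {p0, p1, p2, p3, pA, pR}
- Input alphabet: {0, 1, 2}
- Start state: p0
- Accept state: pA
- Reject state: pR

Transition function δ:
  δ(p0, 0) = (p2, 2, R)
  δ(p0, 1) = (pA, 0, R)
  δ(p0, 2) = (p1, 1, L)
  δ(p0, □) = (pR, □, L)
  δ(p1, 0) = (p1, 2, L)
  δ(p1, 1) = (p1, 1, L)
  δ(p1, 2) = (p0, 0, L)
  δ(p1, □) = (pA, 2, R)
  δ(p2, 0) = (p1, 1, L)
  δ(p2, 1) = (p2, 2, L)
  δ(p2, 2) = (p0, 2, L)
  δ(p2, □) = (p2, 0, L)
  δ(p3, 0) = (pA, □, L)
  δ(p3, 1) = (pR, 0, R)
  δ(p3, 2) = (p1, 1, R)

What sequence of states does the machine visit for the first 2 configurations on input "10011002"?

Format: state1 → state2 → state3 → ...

Execution trace:
Initial: [p0]10011002
Step 1: δ(p0, 1) = (pA, 0, R) → 0[pA]0011002

The machine reaches the accept state pA and halts.

State sequence: p0 → pA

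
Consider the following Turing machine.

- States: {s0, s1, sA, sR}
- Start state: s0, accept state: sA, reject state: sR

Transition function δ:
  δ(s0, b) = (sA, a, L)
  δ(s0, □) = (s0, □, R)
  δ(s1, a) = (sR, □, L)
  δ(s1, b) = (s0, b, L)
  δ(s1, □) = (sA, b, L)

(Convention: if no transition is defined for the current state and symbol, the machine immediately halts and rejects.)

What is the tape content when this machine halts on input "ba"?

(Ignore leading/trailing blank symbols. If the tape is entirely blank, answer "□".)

Execution trace:
Initial: [s0]ba
Step 1: δ(s0, b) = (sA, a, L) → [sA]□aa

The machine reaches the accept state sA and halts.

Final tape (ignoring leading/trailing blanks): aa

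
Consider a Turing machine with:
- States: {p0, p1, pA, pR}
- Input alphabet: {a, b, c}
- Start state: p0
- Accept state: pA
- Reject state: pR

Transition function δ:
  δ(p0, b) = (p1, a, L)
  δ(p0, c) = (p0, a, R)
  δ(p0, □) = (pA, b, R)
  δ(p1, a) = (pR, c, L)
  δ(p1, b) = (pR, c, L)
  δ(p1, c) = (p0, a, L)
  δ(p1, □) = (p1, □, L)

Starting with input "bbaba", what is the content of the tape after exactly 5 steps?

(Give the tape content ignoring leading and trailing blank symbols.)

Execution trace:
Initial: [p0]bbaba
Step 1: δ(p0, b) = (p1, a, L) → [p1]□ababa
Step 2: δ(p1, □) = (p1, □, L) → [p1]□□ababa
Step 3: δ(p1, □) = (p1, □, L) → [p1]□□□ababa
Step 4: δ(p1, □) = (p1, □, L) → [p1]□□□□ababa
Step 5: δ(p1, □) = (p1, □, L) → [p1]□□□□□ababa

After 5 steps, the tape (ignoring leading/trailing blanks) is: ababa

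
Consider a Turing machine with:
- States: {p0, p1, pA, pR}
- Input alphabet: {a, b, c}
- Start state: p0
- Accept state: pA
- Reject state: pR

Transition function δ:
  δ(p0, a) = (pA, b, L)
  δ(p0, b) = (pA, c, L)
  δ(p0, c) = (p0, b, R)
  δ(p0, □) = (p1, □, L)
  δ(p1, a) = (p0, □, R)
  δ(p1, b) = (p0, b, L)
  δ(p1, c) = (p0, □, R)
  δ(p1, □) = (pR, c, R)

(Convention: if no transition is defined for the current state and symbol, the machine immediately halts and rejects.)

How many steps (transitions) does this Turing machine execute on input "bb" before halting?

Execution trace:
Initial: [p0]bb
Step 1: δ(p0, b) = (pA, c, L) → [pA]□cb

The machine reaches the accept state pA and halts.

The machine executed 1 step before halting.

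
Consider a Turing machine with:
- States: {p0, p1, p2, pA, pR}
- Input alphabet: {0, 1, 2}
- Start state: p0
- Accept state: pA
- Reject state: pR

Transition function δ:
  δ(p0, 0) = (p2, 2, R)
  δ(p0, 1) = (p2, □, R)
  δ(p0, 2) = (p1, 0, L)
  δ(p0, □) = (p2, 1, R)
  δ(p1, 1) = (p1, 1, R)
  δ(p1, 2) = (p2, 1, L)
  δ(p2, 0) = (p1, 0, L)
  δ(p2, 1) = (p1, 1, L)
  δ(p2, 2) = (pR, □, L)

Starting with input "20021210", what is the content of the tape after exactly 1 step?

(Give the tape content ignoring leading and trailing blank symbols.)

Execution trace:
Initial: [p0]20021210
Step 1: δ(p0, 2) = (p1, 0, L) → [p1]□00021210

No transition is defined for δ(p1, □). By convention the machine halts and rejects.

After 1 step, the tape (ignoring leading/trailing blanks) is: 00021210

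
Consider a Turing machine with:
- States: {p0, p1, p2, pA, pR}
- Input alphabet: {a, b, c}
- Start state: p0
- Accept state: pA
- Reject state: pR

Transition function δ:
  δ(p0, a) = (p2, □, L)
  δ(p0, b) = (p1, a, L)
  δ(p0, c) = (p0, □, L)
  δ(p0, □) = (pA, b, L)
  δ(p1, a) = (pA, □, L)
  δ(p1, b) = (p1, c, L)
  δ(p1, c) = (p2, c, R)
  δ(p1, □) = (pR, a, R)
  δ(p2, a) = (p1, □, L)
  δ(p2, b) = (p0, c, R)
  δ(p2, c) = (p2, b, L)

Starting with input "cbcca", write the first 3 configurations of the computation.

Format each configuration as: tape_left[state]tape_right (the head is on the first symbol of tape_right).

Transitions applied:
Step 1: δ(p0, c) = (p0, □, L)
Step 2: δ(p0, □) = (pA, b, L)

The first 3 configurations are:
[p0]cbcca ⊢ [p0]□□bcca ⊢ [pA]□b□bcca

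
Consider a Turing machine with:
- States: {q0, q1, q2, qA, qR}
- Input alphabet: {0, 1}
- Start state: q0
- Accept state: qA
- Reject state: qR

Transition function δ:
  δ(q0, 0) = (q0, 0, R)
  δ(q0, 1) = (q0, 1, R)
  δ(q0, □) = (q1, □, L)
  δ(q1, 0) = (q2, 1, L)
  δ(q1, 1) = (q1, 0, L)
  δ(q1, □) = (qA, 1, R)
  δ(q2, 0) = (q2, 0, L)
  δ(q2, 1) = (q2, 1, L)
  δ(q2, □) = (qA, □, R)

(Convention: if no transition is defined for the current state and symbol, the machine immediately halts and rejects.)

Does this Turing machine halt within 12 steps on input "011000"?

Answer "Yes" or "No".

Execution trace:
Initial: [q0]011000
Step 1: δ(q0, 0) = (q0, 0, R) → 0[q0]11000
Step 2: δ(q0, 1) = (q0, 1, R) → 01[q0]1000
Step 3: δ(q0, 1) = (q0, 1, R) → 011[q0]000
Step 4: δ(q0, 0) = (q0, 0, R) → 0110[q0]00
Step 5: δ(q0, 0) = (q0, 0, R) → 01100[q0]0
Step 6: δ(q0, 0) = (q0, 0, R) → 011000[q0]□
Step 7: δ(q0, □) = (q1, □, L) → 01100[q1]0□
Step 8: δ(q1, 0) = (q2, 1, L) → 0110[q2]01□
Step 9: δ(q2, 0) = (q2, 0, L) → 011[q2]001□
Step 10: δ(q2, 0) = (q2, 0, L) → 01[q2]1001□
Step 11: δ(q2, 1) = (q2, 1, L) → 0[q2]11001□
Step 12: δ(q2, 1) = (q2, 1, L) → [q2]011001□

The machine has not reached a halting state after 12 steps.
The machine did not halt within the 12-step bound.

Answer: No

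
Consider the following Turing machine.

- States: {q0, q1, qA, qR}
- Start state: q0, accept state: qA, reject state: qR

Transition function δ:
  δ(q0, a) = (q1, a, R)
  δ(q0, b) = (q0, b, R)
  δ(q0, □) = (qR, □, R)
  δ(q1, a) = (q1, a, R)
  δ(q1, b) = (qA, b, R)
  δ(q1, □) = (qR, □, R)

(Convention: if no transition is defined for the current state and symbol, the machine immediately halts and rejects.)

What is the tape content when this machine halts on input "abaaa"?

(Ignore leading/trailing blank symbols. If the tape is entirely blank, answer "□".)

Execution trace:
Initial: [q0]abaaa
Step 1: δ(q0, a) = (q1, a, R) → a[q1]baaa
Step 2: δ(q1, b) = (qA, b, R) → ab[qA]aaa

The machine reaches the accept state qA and halts.

Final tape (ignoring leading/trailing blanks): abaaa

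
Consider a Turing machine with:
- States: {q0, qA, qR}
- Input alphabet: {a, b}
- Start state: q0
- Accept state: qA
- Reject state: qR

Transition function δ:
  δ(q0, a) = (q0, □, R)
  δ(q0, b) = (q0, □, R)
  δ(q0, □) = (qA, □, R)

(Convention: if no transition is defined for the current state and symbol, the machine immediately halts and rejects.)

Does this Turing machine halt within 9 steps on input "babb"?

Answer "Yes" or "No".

Execution trace:
Initial: [q0]babb
Step 1: δ(q0, b) = (q0, □, R) → □[q0]abb
Step 2: δ(q0, a) = (q0, □, R) → □□[q0]bb
Step 3: δ(q0, b) = (q0, □, R) → □□□[q0]b
Step 4: δ(q0, b) = (q0, □, R) → □□□□[q0]□
Step 5: δ(q0, □) = (qA, □, R) → □□□□□[qA]□

The machine reaches the accept state qA and halts.
The machine halted after 5 steps (within the 9-step bound).

Answer: Yes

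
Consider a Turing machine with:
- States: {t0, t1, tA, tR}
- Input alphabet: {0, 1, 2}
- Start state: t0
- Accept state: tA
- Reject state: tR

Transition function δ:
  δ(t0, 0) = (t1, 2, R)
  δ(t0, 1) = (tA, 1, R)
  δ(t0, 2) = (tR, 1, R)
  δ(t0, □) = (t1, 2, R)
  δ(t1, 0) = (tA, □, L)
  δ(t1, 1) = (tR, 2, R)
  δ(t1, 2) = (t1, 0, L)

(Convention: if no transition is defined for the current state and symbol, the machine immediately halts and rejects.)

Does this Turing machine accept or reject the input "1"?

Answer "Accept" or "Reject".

Execution trace:
Initial: [t0]1
Step 1: δ(t0, 1) = (tA, 1, R) → 1[tA]□

The machine reaches the accept state tA and halts.

Answer: Accept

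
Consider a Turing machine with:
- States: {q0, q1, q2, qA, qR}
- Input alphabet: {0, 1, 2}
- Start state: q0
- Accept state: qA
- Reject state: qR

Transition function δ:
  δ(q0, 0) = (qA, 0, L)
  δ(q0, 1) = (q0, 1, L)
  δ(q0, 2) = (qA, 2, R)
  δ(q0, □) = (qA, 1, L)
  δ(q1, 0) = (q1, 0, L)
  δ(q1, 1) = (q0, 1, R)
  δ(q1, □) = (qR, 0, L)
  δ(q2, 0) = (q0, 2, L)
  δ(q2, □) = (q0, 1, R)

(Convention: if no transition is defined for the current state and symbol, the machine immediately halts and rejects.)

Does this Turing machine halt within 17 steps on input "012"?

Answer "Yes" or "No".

Execution trace:
Initial: [q0]012
Step 1: δ(q0, 0) = (qA, 0, L) → [qA]□012

The machine reaches the accept state qA and halts.
The machine halted after 1 step (within the 17-step bound).

Answer: Yes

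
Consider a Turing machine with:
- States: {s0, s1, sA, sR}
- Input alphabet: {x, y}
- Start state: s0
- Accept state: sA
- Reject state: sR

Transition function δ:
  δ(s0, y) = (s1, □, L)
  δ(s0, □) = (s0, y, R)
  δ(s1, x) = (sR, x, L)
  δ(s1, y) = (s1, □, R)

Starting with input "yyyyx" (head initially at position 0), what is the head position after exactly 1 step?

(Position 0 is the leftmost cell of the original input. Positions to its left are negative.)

Execution trace (head position shown):
Step 0: [s0]yyyyx  (head at position 0)
Step 1: move left → [s1]□□yyyx  (head at position -1)

After 1 step, the head is at position -1.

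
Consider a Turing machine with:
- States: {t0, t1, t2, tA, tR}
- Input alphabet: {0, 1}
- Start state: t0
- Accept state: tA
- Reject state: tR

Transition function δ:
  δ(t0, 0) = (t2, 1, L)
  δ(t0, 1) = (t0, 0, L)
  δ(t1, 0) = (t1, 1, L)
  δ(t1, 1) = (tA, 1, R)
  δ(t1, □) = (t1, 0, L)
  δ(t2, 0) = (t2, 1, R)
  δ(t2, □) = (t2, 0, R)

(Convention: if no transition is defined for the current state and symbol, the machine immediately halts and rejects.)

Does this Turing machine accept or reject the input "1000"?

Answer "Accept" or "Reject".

Execution trace:
Initial: [t0]1000
Step 1: δ(t0, 1) = (t0, 0, L) → [t0]□0000

No transition is defined for δ(t0, □). By convention the machine halts and rejects.

Answer: Reject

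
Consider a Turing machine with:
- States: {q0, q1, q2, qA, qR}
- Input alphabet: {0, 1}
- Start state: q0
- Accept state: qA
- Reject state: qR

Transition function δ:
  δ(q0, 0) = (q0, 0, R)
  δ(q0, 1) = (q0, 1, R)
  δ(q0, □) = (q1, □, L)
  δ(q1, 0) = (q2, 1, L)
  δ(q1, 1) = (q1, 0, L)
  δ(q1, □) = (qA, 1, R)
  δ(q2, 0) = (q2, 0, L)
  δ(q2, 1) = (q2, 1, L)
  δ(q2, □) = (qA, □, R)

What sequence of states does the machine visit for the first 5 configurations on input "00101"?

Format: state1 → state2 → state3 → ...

Execution trace:
Initial: [q0]00101
Step 1: δ(q0, 0) = (q0, 0, R) → 0[q0]0101
Step 2: δ(q0, 0) = (q0, 0, R) → 00[q0]101
Step 3: δ(q0, 1) = (q0, 1, R) → 001[q0]01
Step 4: δ(q0, 0) = (q0, 0, R) → 0010[q0]1

State sequence: q0 → q0 → q0 → q0 → q0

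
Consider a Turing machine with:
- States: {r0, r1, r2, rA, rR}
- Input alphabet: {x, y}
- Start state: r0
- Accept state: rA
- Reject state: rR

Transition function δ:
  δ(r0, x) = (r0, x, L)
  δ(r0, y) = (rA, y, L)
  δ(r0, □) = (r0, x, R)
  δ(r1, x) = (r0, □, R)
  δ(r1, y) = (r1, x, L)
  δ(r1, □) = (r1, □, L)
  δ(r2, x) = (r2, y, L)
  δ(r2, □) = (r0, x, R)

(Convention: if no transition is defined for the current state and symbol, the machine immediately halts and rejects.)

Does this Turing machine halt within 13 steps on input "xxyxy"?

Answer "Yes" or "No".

Execution trace:
Initial: [r0]xxyxy
Step 1: δ(r0, x) = (r0, x, L) → [r0]□xxyxy
Step 2: δ(r0, □) = (r0, x, R) → x[r0]xxyxy
Step 3: δ(r0, x) = (r0, x, L) → [r0]xxxyxy
Step 4: δ(r0, x) = (r0, x, L) → [r0]□xxxyxy
Step 5: δ(r0, □) = (r0, x, R) → x[r0]xxxyxy
Step 6: δ(r0, x) = (r0, x, L) → [r0]xxxxyxy
Step 7: δ(r0, x) = (r0, x, L) → [r0]□xxxxyxy
Step 8: δ(r0, □) = (r0, x, R) → x[r0]xxxxyxy
Step 9: δ(r0, x) = (r0, x, L) → [r0]xxxxxyxy
Step 10: δ(r0, x) = (r0, x, L) → [r0]□xxxxxyxy
Step 11: δ(r0, □) = (r0, x, R) → x[r0]xxxxxyxy
Step 12: δ(r0, x) = (r0, x, L) → [r0]xxxxxxyxy
Step 13: δ(r0, x) = (r0, x, L) → [r0]□xxxxxxyxy

The machine has not reached a halting state after 13 steps.
The machine did not halt within the 13-step bound.

Answer: No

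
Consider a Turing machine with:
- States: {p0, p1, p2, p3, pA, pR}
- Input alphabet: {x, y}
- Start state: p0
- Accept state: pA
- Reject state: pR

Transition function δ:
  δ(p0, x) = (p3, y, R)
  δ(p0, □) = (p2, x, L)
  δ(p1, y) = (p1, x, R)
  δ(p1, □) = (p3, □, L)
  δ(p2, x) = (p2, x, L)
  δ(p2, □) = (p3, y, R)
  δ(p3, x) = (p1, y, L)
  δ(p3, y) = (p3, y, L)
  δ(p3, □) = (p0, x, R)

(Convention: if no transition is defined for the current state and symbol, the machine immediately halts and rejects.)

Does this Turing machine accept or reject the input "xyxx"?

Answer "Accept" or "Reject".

Execution trace:
Initial: [p0]xyxx
Step 1: δ(p0, x) = (p3, y, R) → y[p3]yxx
Step 2: δ(p3, y) = (p3, y, L) → [p3]yyxx
Step 3: δ(p3, y) = (p3, y, L) → [p3]□yyxx
Step 4: δ(p3, □) = (p0, x, R) → x[p0]yyxx

No transition is defined for δ(p0, y). By convention the machine halts and rejects.

Answer: Reject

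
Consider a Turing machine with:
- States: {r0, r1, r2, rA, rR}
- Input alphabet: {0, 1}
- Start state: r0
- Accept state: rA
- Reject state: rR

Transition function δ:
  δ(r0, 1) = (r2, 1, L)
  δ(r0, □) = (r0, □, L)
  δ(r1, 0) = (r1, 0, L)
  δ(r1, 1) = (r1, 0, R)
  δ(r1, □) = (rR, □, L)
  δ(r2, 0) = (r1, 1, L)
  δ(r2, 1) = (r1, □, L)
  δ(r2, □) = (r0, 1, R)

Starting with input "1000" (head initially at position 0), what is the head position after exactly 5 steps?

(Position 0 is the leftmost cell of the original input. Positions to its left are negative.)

Execution trace (head position shown):
Step 0: [r0]1000  (head at position 0)
Step 1: move left → [r2]□1000  (head at position -1)
Step 2: move right → 1[r0]1000  (head at position 0)
Step 3: move left → [r2]11000  (head at position -1)
Step 4: move left → [r1]□□1000  (head at position -2)
Step 5: move left → [rR]□□□1000  (head at position -3)

After 5 steps, the head is at position -3.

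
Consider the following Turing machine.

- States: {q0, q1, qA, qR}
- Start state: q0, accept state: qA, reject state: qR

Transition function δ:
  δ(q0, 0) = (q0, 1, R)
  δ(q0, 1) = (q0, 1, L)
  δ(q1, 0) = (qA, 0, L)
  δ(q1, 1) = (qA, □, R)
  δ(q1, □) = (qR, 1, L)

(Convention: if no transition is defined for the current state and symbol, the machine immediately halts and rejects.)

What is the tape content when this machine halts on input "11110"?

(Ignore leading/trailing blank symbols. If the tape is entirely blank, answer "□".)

Execution trace:
Initial: [q0]11110
Step 1: δ(q0, 1) = (q0, 1, L) → [q0]□11110

No transition is defined for δ(q0, □). By convention the machine halts and rejects.

Final tape (ignoring leading/trailing blanks): 11110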